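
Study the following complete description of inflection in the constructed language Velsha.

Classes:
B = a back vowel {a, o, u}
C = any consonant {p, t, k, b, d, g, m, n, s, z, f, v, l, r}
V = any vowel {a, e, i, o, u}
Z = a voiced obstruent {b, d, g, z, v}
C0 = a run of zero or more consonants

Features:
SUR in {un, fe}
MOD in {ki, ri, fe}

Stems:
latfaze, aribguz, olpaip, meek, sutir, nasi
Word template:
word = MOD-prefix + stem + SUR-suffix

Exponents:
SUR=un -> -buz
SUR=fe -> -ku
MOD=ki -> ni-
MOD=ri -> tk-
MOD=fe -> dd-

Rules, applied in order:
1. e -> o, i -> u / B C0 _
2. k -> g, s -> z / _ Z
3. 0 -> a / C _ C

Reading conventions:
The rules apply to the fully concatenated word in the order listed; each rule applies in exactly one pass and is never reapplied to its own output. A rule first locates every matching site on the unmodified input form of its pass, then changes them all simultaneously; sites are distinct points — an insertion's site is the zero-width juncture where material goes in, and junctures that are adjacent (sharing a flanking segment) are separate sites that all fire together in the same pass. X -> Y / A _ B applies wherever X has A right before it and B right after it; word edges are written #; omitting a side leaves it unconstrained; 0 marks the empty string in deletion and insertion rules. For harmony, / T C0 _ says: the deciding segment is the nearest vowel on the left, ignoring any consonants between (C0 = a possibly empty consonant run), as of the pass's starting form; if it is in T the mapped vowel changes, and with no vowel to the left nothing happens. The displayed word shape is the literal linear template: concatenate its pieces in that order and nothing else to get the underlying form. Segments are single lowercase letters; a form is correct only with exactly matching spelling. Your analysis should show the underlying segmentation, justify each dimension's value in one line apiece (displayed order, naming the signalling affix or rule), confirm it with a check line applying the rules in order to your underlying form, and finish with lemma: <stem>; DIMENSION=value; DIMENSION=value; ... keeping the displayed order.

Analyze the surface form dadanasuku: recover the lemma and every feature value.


underlying: dd-nasi-ku
SUR=fe - signalled by the affix -ku
MOD=fe - signalled by the affix dd-
check: ddnasiku -> ddnasuku -> ddnasuku -> dadanasuku
lemma: nasi; SUR=fe; MOD=fe


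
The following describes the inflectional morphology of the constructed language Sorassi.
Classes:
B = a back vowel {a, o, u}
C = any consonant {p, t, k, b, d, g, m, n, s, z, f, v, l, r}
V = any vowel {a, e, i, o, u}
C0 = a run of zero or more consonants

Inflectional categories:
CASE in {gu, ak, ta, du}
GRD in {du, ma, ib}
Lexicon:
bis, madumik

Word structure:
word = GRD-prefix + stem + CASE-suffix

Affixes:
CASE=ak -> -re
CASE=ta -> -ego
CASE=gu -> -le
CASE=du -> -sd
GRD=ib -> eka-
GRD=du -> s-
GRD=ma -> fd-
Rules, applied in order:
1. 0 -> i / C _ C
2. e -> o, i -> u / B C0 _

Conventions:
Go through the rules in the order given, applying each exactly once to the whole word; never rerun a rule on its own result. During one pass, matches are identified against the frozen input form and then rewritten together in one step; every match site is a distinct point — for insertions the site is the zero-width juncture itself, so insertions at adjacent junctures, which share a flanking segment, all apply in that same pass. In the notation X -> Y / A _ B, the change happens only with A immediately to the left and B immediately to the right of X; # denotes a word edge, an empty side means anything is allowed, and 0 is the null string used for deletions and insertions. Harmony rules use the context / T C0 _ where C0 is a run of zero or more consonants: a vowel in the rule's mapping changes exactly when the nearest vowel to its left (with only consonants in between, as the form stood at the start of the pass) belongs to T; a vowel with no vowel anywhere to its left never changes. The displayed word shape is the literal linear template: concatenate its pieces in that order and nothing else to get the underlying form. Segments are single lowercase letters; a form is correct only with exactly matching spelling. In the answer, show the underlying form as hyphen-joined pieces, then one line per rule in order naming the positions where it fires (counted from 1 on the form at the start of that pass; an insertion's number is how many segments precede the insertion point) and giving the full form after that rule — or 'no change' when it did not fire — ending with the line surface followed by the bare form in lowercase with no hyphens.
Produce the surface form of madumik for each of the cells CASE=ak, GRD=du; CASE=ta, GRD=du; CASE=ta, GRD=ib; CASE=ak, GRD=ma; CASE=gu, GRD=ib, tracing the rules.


cell CASE=ak, GRD=du:
underlying: s-madumik-re
1. 0 -> i / C _ C: inserts after position(s) 1, 8: simadumikire
2. e -> o, i -> u / B C0 _: fires at position(s) 8: simadumukire
surface: simadumukire

cell CASE=ta, GRD=du:
underlying: s-madumik-ego
1. 0 -> i / C _ C: inserts after position(s) 1: simadumikego
2. e -> o, i -> u / B C0 _: fires at position(s) 8: simadumukego
surface: simadumukego

cell CASE=ta, GRD=ib:
underlying: eka-madumik-ego
1. 0 -> i / C _ C: no change
2. e -> o, i -> u / B C0 _: fires at position(s) 9: ekamadumukego
surface: ekamadumukego

cell CASE=ak, GRD=ma:
underlying: fd-madumik-re
1. 0 -> i / C _ C: inserts after position(s) 1, 2, 9: fidimadumikire
2. e -> o, i -> u / B C0 _: fires at position(s) 10: fidimadumukire
surface: fidimadumukire

cell CASE=gu, GRD=ib:
underlying: eka-madumik-le
1. 0 -> i / C _ C: inserts after position(s) 10: ekamadumikile
2. e -> o, i -> u / B C0 _: fires at position(s) 9: ekamadumukile
surface: ekamadumukile


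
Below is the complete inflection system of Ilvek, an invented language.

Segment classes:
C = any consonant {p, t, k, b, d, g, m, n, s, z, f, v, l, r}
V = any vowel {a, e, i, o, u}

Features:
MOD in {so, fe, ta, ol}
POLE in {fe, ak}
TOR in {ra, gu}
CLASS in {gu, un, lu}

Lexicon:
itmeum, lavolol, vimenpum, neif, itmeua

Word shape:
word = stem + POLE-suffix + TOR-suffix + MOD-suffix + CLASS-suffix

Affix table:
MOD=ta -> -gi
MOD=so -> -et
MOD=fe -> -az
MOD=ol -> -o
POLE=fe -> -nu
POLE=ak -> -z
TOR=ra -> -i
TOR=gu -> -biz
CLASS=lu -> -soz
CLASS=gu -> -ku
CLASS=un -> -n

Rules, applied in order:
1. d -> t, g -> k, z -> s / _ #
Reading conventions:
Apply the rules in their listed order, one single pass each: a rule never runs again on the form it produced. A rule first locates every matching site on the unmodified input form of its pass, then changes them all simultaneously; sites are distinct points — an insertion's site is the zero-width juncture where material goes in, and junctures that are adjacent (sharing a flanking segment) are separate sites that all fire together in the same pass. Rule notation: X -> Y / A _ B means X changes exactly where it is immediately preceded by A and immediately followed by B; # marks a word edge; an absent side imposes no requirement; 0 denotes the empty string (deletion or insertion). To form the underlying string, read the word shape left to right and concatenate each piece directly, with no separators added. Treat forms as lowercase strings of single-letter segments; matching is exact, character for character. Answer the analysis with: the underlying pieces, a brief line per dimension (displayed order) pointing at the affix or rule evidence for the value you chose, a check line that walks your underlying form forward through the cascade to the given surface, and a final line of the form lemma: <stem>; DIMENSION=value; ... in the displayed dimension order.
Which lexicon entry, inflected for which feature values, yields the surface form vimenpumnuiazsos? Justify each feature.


underlying: vimenpum-nu-i-az-soz
MOD=fe - signalled by the affix -az
POLE=fe - signalled by the affix -nu
TOR=ra - signalled by the affix -i
CLASS=lu - signalled by the affix -soz
check: vimenpumnuiazsoz -> vimenpumnuiazsos
lemma: vimenpum; MOD=fe; POLE=fe; TOR=ra; CLASS=lu


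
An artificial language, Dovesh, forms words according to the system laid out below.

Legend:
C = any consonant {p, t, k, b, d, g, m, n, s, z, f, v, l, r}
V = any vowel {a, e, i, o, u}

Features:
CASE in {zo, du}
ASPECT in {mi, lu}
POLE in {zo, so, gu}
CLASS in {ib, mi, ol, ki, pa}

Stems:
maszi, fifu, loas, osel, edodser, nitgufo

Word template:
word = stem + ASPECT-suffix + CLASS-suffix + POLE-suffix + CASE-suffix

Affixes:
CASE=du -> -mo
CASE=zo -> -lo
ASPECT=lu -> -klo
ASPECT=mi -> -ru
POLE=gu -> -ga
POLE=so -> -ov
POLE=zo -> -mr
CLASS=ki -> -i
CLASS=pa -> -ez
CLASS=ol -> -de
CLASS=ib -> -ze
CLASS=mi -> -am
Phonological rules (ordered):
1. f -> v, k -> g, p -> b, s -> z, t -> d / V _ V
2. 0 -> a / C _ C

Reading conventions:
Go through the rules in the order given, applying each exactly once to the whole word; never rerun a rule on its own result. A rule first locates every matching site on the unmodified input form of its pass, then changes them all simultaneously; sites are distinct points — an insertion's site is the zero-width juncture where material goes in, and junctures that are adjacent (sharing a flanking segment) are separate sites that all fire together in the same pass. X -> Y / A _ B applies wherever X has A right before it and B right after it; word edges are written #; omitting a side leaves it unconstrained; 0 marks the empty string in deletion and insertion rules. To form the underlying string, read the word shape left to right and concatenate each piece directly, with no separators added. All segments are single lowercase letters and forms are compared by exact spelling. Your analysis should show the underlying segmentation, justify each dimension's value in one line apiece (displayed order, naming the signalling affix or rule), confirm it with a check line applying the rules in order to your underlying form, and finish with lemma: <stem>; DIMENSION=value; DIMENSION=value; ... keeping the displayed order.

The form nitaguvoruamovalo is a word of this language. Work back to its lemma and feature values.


underlying: nitgufo-ru-am-ov-lo
CASE=zo - signalled by the affix -lo
ASPECT=mi - signalled by the affix -ru
POLE=so - signalled by the affix -ov
CLASS=mi - signalled by the affix -am
check: nitguforuamovlo -> nitguvoruamovlo -> nitaguvoruamovalo
lemma: nitgufo; CASE=zo; ASPECT=mi; POLE=so; CLASS=mi


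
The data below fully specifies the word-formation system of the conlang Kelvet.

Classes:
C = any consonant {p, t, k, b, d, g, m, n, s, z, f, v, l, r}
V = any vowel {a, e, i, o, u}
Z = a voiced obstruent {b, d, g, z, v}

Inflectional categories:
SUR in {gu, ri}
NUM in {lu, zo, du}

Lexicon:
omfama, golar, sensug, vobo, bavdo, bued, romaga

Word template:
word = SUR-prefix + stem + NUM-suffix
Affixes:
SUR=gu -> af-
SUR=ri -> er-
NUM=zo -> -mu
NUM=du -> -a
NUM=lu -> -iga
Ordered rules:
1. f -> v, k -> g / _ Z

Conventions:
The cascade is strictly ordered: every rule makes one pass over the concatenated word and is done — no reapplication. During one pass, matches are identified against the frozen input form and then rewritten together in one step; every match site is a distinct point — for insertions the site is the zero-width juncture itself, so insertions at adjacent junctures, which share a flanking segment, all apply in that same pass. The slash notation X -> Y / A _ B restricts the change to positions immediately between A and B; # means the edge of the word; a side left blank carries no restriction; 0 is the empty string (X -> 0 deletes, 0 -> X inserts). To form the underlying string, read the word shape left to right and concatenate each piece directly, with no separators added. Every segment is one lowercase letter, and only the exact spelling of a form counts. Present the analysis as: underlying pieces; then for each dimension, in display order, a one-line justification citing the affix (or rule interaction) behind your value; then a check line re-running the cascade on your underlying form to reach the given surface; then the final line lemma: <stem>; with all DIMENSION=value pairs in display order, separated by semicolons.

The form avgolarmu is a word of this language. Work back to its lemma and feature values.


underlying: af-golar-mu
SUR=gu - signalled by the affix af-
NUM=zo - signalled by the affix -mu
check: afgolarmu -> avgolarmu
lemma: golar; SUR=gu; NUM=zo


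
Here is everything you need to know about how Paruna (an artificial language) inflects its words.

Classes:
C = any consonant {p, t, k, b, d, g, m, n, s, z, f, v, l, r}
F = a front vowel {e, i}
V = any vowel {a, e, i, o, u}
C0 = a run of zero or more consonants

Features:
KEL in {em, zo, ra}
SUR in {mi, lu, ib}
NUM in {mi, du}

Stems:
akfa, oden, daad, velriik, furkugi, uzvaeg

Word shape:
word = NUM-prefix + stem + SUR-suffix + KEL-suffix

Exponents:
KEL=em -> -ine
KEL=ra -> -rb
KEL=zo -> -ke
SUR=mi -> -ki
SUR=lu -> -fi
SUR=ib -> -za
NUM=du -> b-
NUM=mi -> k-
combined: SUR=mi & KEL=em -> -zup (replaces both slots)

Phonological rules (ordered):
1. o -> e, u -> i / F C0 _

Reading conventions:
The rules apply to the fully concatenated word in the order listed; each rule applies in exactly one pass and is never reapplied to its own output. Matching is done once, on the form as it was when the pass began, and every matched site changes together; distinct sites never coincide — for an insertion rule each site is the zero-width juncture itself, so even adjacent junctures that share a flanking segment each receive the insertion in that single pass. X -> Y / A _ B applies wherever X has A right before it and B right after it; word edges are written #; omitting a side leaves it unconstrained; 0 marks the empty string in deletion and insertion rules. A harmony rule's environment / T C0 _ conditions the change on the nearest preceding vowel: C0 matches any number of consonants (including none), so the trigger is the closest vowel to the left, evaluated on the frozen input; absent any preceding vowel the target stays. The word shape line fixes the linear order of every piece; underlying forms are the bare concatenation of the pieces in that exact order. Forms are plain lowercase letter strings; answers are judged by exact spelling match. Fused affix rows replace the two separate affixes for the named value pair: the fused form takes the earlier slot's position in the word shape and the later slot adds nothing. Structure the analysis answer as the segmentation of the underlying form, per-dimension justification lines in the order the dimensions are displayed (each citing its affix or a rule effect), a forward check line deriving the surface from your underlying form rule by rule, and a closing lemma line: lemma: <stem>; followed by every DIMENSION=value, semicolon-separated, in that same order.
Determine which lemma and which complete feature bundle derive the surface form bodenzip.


underlying: b-oden-zup
KEL=em - signalled by the combined affix row
SUR=mi - signalled by the combined affix row
NUM=du - signalled by the affix b-
check: bodenzup -> bodenzip
lemma: oden; KEL=em; SUR=mi; NUM=du


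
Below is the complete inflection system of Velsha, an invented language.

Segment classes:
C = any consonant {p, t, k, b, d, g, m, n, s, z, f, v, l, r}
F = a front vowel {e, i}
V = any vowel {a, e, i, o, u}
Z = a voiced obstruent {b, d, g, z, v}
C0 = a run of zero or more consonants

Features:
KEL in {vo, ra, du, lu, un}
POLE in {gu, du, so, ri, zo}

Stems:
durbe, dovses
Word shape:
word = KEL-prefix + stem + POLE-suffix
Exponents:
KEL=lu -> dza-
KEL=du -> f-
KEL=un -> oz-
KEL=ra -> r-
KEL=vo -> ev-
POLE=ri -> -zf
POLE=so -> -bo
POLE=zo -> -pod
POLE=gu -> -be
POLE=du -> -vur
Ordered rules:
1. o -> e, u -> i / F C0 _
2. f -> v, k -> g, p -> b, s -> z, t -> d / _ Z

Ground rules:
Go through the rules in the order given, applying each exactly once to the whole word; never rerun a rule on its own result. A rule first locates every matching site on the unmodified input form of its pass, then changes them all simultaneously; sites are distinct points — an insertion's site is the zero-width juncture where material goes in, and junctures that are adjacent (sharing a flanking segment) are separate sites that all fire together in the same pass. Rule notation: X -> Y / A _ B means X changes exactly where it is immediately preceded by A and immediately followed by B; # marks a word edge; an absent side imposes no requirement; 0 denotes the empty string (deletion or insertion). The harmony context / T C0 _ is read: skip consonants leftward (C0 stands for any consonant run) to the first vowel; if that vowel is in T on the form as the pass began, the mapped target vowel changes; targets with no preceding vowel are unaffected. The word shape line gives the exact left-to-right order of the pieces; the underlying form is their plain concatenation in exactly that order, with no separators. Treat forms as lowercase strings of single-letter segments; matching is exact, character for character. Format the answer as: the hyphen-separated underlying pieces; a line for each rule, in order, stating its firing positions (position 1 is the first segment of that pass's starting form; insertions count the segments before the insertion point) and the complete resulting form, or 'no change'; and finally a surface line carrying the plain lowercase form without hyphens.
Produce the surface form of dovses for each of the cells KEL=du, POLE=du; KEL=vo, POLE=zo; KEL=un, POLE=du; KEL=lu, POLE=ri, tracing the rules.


cell KEL=du, POLE=du:
underlying: f-dovses-vur
1. o -> e, u -> i / F C0 _: fires at position(s) 9: fdovsesvir
2. f -> v, k -> g, p -> b, s -> z, t -> d / _ Z: fires at position(s) 1, 7: vdovsezvir
surface: vdovsezvir

cell KEL=vo, POLE=zo:
underlying: ev-dovses-pod
1. o -> e, u -> i / F C0 _: fires at position(s) 4, 10: evdevsesped
2. f -> v, k -> g, p -> b, s -> z, t -> d / _ Z: no change
surface: evdevsesped

cell KEL=un, POLE=du:
underlying: oz-dovses-vur
1. o -> e, u -> i / F C0 _: fires at position(s) 10: ozdovsesvir
2. f -> v, k -> g, p -> b, s -> z, t -> d / _ Z: fires at position(s) 8: ozdovsezvir
surface: ozdovsezvir

cell KEL=lu, POLE=ri:
underlying: dza-dovses-zf
1. o -> e, u -> i / F C0 _: no change
2. f -> v, k -> g, p -> b, s -> z, t -> d / _ Z: fires at position(s) 9: dzadovsezzf
surface: dzadovsezzf


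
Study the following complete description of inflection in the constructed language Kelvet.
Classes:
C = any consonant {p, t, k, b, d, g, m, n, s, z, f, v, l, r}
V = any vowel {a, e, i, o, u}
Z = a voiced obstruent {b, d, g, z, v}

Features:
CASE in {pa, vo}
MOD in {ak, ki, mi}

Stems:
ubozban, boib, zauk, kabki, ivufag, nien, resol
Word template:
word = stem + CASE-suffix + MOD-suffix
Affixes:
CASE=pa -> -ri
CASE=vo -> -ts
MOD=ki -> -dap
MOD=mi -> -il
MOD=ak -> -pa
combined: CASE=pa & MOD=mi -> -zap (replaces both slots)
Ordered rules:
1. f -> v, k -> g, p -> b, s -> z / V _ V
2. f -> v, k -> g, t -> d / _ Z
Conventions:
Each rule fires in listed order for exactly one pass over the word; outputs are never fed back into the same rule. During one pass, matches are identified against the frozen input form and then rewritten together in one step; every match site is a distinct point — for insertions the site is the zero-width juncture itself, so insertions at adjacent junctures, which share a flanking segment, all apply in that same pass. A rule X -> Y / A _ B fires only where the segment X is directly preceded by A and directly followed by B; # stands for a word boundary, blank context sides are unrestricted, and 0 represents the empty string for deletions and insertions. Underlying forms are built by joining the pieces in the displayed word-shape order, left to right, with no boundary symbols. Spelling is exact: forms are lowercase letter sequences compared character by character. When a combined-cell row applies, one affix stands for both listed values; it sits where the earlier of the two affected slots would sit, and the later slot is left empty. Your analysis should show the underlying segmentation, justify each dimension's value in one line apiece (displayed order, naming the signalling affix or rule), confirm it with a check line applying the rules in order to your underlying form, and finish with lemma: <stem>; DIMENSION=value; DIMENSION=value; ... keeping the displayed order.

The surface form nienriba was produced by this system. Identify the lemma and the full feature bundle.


underlying: nien-ri-pa
CASE=pa - signalled by the affix -ri
MOD=ak - signalled by the affix -pa
check: nienripa -> nienriba -> nienriba
lemma: nien; CASE=pa; MOD=ak


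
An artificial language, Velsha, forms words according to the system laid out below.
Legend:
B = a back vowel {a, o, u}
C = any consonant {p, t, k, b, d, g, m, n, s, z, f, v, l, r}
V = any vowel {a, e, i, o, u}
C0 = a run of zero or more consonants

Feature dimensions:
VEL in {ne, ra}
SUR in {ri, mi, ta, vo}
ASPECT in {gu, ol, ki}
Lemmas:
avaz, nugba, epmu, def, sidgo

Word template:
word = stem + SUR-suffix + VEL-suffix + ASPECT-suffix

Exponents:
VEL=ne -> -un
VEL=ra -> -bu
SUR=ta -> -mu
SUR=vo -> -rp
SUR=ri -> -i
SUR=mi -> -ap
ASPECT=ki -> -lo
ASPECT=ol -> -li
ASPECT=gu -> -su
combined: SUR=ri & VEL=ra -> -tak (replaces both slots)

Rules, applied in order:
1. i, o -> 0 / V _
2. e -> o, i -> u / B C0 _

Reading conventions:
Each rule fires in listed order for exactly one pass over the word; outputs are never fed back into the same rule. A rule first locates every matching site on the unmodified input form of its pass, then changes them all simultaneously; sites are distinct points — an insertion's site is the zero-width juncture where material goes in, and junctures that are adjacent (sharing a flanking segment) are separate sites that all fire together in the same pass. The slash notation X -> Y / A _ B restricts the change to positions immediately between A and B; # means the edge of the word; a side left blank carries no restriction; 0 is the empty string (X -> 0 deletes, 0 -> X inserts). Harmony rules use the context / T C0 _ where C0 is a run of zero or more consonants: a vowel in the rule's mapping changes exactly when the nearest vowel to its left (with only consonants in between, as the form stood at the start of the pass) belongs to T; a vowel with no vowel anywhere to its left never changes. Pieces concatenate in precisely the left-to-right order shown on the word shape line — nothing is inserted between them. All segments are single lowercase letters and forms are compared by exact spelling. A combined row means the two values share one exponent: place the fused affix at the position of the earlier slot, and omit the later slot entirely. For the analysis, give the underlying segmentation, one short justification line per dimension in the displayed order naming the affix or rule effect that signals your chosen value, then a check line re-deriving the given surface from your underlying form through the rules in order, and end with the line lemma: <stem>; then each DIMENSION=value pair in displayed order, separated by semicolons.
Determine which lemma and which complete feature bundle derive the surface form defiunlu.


underlying: def-i-un-li
VEL=ne - signalled by the affix -un
SUR=ri - signalled by the affix -i
ASPECT=ol - signalled by the affix -li
check: defiunli -> defiunli -> defiunlu
lemma: def; VEL=ne; SUR=ri; ASPECT=ol


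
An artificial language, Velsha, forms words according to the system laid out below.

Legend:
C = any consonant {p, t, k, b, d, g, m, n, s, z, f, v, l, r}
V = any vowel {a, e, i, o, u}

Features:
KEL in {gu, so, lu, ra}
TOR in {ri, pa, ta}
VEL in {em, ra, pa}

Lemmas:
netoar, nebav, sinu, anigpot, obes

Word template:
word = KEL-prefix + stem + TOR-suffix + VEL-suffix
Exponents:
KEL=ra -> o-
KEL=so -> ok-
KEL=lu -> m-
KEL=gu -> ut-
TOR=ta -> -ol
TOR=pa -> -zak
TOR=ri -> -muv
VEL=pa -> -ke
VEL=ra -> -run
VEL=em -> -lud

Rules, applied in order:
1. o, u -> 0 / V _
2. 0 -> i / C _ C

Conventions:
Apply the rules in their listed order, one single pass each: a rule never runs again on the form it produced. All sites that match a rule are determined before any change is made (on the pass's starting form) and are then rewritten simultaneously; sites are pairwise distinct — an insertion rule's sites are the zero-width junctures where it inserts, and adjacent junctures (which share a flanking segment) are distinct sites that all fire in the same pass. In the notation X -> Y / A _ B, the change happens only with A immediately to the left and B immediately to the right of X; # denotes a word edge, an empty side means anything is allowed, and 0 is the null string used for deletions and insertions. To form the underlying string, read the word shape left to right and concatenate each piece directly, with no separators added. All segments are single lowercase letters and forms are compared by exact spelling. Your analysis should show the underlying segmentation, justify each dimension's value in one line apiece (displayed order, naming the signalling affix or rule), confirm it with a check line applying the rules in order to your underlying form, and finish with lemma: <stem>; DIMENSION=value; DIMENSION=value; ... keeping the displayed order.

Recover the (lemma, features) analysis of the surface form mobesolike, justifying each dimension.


underlying: m-obes-ol-ke
KEL=lu - signalled by the affix m-
TOR=ta - signalled by the affix -ol
VEL=pa - signalled by the affix -ke
check: mobesolke -> mobesolke -> mobesolike
lemma: obes; KEL=lu; TOR=ta; VEL=pa


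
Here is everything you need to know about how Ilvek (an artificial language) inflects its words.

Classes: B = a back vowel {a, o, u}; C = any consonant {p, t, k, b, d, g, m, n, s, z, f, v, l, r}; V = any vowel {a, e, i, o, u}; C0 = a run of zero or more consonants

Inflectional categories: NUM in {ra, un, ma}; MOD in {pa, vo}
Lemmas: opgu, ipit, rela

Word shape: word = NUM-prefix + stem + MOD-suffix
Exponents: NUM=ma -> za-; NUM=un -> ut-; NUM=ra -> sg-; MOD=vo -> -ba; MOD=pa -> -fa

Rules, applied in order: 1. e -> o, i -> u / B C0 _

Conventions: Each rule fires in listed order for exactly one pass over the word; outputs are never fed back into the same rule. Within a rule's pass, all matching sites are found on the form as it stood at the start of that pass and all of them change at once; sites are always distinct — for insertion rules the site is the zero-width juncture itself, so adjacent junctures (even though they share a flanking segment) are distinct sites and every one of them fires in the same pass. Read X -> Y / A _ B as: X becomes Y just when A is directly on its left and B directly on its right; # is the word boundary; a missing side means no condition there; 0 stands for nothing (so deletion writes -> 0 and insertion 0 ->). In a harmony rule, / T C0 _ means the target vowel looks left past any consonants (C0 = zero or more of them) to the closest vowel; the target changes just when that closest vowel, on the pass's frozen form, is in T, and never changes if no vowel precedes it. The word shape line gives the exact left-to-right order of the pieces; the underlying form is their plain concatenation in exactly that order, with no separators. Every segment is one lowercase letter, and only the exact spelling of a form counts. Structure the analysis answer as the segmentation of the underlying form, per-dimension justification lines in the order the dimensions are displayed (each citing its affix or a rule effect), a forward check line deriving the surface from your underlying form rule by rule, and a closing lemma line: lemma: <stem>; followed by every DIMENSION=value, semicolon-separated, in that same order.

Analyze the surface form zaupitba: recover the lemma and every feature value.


underlying: za-ipit-ba
NUM=ma - signalled by the affix za-
MOD=vo - signalled by the affix -ba
check: zaipitba -> zaupitba
lemma: ipit; NUM=ma; MOD=vo


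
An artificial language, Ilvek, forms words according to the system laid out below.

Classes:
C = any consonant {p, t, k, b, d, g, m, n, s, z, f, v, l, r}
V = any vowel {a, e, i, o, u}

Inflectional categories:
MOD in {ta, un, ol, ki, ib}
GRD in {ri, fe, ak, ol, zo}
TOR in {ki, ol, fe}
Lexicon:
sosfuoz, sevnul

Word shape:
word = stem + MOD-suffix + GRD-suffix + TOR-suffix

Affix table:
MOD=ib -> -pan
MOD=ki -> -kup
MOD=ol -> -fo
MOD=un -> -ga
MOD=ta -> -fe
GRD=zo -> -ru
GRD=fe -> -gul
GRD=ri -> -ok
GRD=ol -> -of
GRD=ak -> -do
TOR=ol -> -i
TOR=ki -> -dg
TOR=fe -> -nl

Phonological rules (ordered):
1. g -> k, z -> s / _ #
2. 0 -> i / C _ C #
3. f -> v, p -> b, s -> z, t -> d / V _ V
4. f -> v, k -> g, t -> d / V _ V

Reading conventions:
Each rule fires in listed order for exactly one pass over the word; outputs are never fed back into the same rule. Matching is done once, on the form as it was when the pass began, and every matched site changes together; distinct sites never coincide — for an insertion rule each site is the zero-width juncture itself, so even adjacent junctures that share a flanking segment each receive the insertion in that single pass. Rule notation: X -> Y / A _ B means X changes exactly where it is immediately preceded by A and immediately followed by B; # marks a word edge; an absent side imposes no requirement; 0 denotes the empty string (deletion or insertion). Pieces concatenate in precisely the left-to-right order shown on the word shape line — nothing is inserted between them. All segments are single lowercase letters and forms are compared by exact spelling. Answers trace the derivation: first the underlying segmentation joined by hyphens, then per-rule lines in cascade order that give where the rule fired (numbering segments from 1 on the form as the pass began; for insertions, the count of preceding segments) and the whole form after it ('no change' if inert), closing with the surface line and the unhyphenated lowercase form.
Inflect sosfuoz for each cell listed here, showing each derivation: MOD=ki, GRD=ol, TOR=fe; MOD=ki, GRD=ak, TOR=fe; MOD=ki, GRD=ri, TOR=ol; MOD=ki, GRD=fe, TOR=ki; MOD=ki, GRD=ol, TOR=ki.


cell MOD=ki, GRD=ol, TOR=fe:
underlying: sosfuoz-kup-of-nl
1. g -> k, z -> s / _ #: no change
2. 0 -> i / C _ C #: inserts after position(s) 13: sosfuozkupofnil
3. f -> v, p -> b, s -> z, t -> d / V _ V: fires at position(s) 10: sosfuozkubofnil
4. f -> v, k -> g, t -> d / V _ V: no change
surface: sosfuozkubofnil

cell MOD=ki, GRD=ak, TOR=fe:
underlying: sosfuoz-kup-do-nl
1. g -> k, z -> s / _ #: no change
2. 0 -> i / C _ C #: inserts after position(s) 13: sosfuozkupdonil
3. f -> v, p -> b, s -> z, t -> d / V _ V: no change
4. f -> v, k -> g, t -> d / V _ V: no change
surface: sosfuozkupdonil

cell MOD=ki, GRD=ri, TOR=ol:
underlying: sosfuoz-kup-ok-i
1. g -> k, z -> s / _ #: no change
2. 0 -> i / C _ C #: no change
3. f -> v, p -> b, s -> z, t -> d / V _ V: fires at position(s) 10: sosfuozkuboki
4. f -> v, k -> g, t -> d / V _ V: fires at position(s) 12: sosfuozkubogi
surface: sosfuozkubogi

cell MOD=ki, GRD=fe, TOR=ki:
underlying: sosfuoz-kup-gul-dg
1. g -> k, z -> s / _ #: fires at position(s) 15: sosfuozkupguldk
2. 0 -> i / C _ C #: inserts after position(s) 14: sosfuozkupguldik
3. f -> v, p -> b, s -> z, t -> d / V _ V: no change
4. f -> v, k -> g, t -> d / V _ V: no change
surface: sosfuozkupguldik

cell MOD=ki, GRD=ol, TOR=ki:
underlying: sosfuoz-kup-of-dg
1. g -> k, z -> s / _ #: fires at position(s) 14: sosfuozkupofdk
2. 0 -> i / C _ C #: inserts after position(s) 13: sosfuozkupofdik
3. f -> v, p -> b, s -> z, t -> d / V _ V: fires at position(s) 10: sosfuozkubofdik
4. f -> v, k -> g, t -> d / V _ V: no change
surface: sosfuozkubofdik


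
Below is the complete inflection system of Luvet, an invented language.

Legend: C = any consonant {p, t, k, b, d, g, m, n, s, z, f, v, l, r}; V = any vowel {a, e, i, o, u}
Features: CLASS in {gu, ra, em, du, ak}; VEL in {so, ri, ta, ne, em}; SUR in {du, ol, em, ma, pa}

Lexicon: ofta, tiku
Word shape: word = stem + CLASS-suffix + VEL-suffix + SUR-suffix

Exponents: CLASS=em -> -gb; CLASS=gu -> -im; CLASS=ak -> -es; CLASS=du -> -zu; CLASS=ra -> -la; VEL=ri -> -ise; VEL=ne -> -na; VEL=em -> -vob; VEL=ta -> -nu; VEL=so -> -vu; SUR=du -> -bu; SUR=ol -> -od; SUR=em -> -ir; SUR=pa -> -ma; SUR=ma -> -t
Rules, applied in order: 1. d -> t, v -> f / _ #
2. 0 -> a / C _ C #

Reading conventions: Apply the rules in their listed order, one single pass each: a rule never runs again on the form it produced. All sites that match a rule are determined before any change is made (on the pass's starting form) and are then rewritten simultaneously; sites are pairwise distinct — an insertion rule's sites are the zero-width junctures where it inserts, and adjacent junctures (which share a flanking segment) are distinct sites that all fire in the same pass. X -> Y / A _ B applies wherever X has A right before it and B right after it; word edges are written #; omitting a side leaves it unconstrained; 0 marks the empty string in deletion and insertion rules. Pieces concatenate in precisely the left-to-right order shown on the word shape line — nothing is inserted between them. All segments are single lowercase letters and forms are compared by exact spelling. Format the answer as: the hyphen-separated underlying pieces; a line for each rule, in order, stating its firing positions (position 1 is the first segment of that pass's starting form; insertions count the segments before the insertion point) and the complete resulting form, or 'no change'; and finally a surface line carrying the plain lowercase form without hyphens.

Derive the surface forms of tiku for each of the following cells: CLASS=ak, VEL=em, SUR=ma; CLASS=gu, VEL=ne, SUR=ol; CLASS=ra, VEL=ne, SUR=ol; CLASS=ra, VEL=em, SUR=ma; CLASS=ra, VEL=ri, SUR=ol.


cell CLASS=ak, VEL=em, SUR=ma:
underlying: tiku-es-vob-t
1. d -> t, v -> f / _ #: no change
2. 0 -> a / C _ C #: inserts after position(s) 9: tikuesvobat
surface: tikuesvobat

cell CLASS=gu, VEL=ne, SUR=ol:
underlying: tiku-im-na-od
1. d -> t, v -> f / _ #: fires at position(s) 10: tikuimnaot
2. 0 -> a / C _ C #: no change
surface: tikuimnaot

cell CLASS=ra, VEL=ne, SUR=ol:
underlying: tiku-la-na-od
1. d -> t, v -> f / _ #: fires at position(s) 10: tikulanaot
2. 0 -> a / C _ C #: no change
surface: tikulanaot

cell CLASS=ra, VEL=em, SUR=ma:
underlying: tiku-la-vob-t
1. d -> t, v -> f / _ #: no change
2. 0 -> a / C _ C #: inserts after position(s) 9: tikulavobat
surface: tikulavobat

cell CLASS=ra, VEL=ri, SUR=ol:
underlying: tiku-la-ise-od
1. d -> t, v -> f / _ #: fires at position(s) 11: tikulaiseot
2. 0 -> a / C _ C #: no change
surface: tikulaiseot


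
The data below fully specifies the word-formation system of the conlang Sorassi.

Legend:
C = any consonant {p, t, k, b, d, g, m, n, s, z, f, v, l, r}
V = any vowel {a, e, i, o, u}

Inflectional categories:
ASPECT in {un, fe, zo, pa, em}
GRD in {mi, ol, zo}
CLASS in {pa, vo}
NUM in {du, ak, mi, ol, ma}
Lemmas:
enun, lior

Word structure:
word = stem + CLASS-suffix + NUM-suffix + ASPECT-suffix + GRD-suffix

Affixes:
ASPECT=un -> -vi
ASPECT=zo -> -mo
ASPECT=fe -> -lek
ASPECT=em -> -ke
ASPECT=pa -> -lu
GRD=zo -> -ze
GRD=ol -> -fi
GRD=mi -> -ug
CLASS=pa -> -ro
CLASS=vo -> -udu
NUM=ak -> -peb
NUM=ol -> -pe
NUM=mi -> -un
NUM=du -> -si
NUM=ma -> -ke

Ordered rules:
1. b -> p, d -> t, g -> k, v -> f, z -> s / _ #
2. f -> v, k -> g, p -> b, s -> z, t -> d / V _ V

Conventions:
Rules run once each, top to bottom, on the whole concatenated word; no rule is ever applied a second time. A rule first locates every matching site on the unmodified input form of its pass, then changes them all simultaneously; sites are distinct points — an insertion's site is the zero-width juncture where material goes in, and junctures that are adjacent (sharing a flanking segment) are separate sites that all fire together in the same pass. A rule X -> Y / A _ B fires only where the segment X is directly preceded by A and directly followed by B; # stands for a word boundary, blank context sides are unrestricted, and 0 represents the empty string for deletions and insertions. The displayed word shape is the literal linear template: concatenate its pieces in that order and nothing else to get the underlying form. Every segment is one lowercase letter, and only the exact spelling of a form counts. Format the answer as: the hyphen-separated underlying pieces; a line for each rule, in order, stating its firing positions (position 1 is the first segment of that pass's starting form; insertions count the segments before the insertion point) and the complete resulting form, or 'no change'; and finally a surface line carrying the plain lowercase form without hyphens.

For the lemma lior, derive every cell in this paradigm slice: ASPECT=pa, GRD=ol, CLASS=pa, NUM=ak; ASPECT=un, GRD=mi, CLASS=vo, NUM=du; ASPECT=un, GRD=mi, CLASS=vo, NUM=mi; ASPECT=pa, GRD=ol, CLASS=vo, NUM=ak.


cell ASPECT=pa, GRD=ol, CLASS=pa, NUM=ak:
underlying: lior-ro-peb-lu-fi
1. b -> p, d -> t, g -> k, v -> f, z -> s / _ #: no change
2. f -> v, k -> g, p -> b, s -> z, t -> d / V _ V: fires at position(s) 7, 12: liorrobebluvi
surface: liorrobebluvi

cell ASPECT=un, GRD=mi, CLASS=vo, NUM=du:
underlying: lior-udu-si-vi-ug
1. b -> p, d -> t, g -> k, v -> f, z -> s / _ #: fires at position(s) 13: liorudusiviuk
2. f -> v, k -> g, p -> b, s -> z, t -> d / V _ V: fires at position(s) 8: lioruduziviuk
surface: lioruduziviuk

cell ASPECT=un, GRD=mi, CLASS=vo, NUM=mi:
underlying: lior-udu-un-vi-ug
1. b -> p, d -> t, g -> k, v -> f, z -> s / _ #: fires at position(s) 13: lioruduunviuk
2. f -> v, k -> g, p -> b, s -> z, t -> d / V _ V: no change
surface: lioruduunviuk

cell ASPECT=pa, GRD=ol, CLASS=vo, NUM=ak:
underlying: lior-udu-peb-lu-fi
1. b -> p, d -> t, g -> k, v -> f, z -> s / _ #: no change
2. f -> v, k -> g, p -> b, s -> z, t -> d / V _ V: fires at position(s) 8, 13: liorudubebluvi
surface: liorudubebluvi


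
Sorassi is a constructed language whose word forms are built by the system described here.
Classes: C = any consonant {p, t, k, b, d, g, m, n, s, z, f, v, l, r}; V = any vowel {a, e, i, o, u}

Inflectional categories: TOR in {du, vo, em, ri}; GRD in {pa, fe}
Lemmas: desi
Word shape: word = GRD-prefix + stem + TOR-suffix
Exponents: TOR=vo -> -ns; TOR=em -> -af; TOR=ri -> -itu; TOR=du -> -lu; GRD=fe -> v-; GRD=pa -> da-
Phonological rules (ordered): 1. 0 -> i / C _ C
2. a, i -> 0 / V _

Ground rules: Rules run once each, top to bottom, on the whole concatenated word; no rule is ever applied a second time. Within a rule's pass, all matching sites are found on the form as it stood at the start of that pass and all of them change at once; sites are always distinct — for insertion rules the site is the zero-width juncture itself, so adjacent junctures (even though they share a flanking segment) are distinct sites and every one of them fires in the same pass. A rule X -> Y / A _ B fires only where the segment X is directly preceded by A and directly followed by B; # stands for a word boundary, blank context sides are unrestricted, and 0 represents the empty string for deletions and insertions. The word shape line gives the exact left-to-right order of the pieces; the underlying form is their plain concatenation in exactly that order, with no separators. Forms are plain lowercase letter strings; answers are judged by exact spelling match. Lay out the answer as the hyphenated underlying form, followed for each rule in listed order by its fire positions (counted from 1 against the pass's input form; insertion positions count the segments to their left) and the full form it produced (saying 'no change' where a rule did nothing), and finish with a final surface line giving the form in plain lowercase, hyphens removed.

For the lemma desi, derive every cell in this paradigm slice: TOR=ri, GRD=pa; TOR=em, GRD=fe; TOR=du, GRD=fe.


cell TOR=ri, GRD=pa:
underlying: da-desi-itu
1. 0 -> i / C _ C: no change
2. a, i -> 0 / V _: fires at position(s) 7: dadesitu
surface: dadesitu

cell TOR=em, GRD=fe:
underlying: v-desi-af
1. 0 -> i / C _ C: inserts after position(s) 1: videsiaf
2. a, i -> 0 / V _: fires at position(s) 7: videsif
surface: videsif

cell TOR=du, GRD=fe:
underlying: v-desi-lu
1. 0 -> i / C _ C: inserts after position(s) 1: videsilu
2. a, i -> 0 / V _: no change
surface: videsilu


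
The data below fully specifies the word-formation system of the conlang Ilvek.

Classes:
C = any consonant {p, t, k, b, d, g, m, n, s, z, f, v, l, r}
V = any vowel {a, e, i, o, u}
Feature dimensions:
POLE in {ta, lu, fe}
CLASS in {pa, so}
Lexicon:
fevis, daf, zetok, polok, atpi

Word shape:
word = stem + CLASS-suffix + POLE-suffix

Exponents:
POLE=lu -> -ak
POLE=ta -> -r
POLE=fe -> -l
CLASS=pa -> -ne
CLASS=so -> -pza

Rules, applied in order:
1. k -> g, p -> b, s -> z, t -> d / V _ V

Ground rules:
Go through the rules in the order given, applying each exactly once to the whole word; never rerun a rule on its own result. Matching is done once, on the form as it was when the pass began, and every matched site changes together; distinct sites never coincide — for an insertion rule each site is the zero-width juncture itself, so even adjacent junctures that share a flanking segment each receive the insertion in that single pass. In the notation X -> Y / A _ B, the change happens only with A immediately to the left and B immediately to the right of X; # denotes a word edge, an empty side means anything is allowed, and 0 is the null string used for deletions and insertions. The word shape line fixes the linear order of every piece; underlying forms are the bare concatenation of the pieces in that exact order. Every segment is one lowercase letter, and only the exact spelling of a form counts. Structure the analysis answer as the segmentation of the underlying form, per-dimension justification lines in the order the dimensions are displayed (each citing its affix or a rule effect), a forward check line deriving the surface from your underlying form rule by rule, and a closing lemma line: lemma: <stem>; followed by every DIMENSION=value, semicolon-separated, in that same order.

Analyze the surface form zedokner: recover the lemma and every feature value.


underlying: zetok-ne-r
POLE=ta - signalled by the affix -r
CLASS=pa - signalled by the affix -ne
check: zetokner -> zedokner
lemma: zetok; POLE=ta; CLASS=pa
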